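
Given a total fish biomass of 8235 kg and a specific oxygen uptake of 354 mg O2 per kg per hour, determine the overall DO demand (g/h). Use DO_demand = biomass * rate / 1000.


Total O2 consumption (mg/h) = 8235 kg * 354 mg/(kg*h) = 2915190 mg/h
Convert to g/h: 2915190 / 1000 = 2915.19 g/h

2915.19 g/h


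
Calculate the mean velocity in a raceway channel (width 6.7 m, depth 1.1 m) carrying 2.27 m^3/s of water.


Cross-sectional area = W * d = 6.7 * 1.1 = 7.37 m^2
Velocity = Q / A = 2.27 / 7.37 = 0.308005 m/s

0.308005 m/s


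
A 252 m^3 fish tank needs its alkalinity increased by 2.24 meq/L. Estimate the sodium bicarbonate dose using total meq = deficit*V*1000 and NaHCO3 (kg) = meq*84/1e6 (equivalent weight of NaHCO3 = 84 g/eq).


Tank volume in L = 252 m^3 * 1000 = 252000 L
Total meq required = 2.24 meq/L * 252000 L = 564480 meq
NaHCO3 mass = 564480 meq * 84 mg/meq / 1e6 = 47.4163 kg

47.4163 kg


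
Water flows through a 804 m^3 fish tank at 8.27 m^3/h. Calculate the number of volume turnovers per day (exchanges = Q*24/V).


Daily flow volume = 8.27 m^3/h * 24 h = 198.48 m^3/day
Exchanges = daily flow / tank volume = 198.48 / 804 = 0.246866 exchanges/day

0.246866 exchanges/day


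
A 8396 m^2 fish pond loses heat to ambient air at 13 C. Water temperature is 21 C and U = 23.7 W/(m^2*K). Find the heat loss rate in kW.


Temperature difference dT = 21 - 13 = 8 K
Heat loss (W) = U * A * dT = 23.7 * 8396 * 8 = 1591881.6 W
Convert to kW: 1591881.6 / 1000 = 1591.8816 kW

1591.8816 kW


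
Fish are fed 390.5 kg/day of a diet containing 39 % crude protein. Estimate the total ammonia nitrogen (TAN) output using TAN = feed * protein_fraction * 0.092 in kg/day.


Protein in feed = 390.5 * 39/100 = 152.295 kg/day
TAN = protein * 0.092 = 152.295 * 0.092 = 14.01114 kg/day

14.01114 kg/day


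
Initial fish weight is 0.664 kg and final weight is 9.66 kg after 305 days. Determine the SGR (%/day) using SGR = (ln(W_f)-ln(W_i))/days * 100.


ln(W_f) = ln(9.66) = 2.2679936
ln(W_i) = ln(0.664) = -0.40947313
ln(W_f) - ln(W_i) = 2.2679936 - -0.40947313 = 2.6774667
SGR = 2.6774667 / 305 * 100 = 0.877858 %/day

0.877858 %/day


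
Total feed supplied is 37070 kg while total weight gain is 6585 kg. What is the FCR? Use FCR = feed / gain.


FCR = feed consumed / weight gained
FCR = 37070 kg / 6585 kg = 5.62946

5.62946


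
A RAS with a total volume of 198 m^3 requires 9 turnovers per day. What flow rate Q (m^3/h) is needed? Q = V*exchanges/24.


Daily recirculation volume = 198 m^3 * 9 = 1782 m^3/day
Flow rate Q = daily volume / 24 h = 1782 / 24 = 74.25 m^3/h

74.25 m^3/h


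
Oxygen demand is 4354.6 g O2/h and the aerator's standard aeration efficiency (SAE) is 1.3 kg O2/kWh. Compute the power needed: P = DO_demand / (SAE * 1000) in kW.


SAE in g O2/kWh = 1.3 * 1000 = 1300 g/kWh
P = DO_demand / SAE_g = 4354.6 / 1300 = 3.34969 kW

3.34969 kW


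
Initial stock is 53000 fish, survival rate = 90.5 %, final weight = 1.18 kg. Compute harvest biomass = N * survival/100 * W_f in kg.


Survivors = 53000 * 90.5/100 = 47965 fish
Harvest biomass = survivors * W_f = 47965 * 1.18 = 56598.7 kg

56598.7 kg


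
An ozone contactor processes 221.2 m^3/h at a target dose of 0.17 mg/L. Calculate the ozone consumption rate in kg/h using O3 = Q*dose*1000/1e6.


O3 demand (mg/h) = Q * dose * 1000 = 221.2 * 0.17 * 1000 = 37604 mg/h
Convert mg to kg: 37604 / 1e6 = 0.037604 kg/h

0.037604 kg/h


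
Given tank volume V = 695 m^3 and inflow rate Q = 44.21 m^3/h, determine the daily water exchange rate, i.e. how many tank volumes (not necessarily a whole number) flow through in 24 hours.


Daily flow volume = 44.21 m^3/h * 24 h = 1061.04 m^3/day
Exchanges = daily flow / tank volume = 1061.04 / 695 = 1.52668 exchanges/day

1.52668 exchanges/day


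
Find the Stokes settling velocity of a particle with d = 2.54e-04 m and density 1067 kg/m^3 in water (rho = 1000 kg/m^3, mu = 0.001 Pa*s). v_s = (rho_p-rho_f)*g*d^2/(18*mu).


Density difference: rho_p - rho_f = 1067 - 1000 = 67 kg/m^3
d^2 = (2.54e-04)^2 = 6.4516e-08 m^2
Numerator = (rho_p - rho_f) * g * d^2 = 67 * 9.81 * 6.4516e-08 = 4.2404431e-05
Denominator = 18 * mu = 18 * 0.001 = 0.018
v_s = 4.2404431e-05 / 0.018 = 0.0023558 m/s
Check: Re = rho_f * v_s * d / mu = 1000 * 0.0023558 * 2.54e-04 / 0.001 = 0.598 < 1, so Stokes' law applies.

0.0023558 m/s


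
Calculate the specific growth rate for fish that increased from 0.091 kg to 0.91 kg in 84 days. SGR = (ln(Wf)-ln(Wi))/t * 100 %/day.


ln(W_f) = ln(0.91) = -0.094310679
ln(W_i) = ln(0.091) = -2.3968958
ln(W_f) - ln(W_i) = -0.094310679 - -2.3968958 = 2.3025851
SGR = 2.3025851 / 84 * 100 = 2.74117 %/day

2.74117 %/day


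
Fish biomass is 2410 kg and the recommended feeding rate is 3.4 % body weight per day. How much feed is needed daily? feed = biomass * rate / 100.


Feeding rate fraction = 3.4% / 100 = 0.034
Daily feed = 2410 kg * 0.034 = 81.94 kg/day

81.94 kg/day


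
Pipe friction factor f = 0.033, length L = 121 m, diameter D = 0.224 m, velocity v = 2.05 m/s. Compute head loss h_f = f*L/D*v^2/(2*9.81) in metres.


v^2 = 2.05^2 = 4.2025 m^2/s^2
L/D = 121/0.224 = 540.17857
h_f = f*(L/D)*v^2/(2g) = 0.033 * 540.17857 * 4.2025 / 19.62 = 3.81821 m

3.81821 m


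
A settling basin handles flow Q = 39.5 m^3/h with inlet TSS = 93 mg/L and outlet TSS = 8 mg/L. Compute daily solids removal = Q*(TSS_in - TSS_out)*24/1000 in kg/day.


Concentration drop: TSS_in - TSS_out = 93 - 8 = 85 mg/L
Hourly solids removed = Q * dTSS = 39.5 m^3/h * 85 mg/L = 3357.5 g/h  (m^3/h * mg/L = g/h)
Daily solids removed = 3357.5 * 24 = 80580 g/day
Convert g to kg: 80580 / 1000 = 80.58 kg/day

80.58 kg/day


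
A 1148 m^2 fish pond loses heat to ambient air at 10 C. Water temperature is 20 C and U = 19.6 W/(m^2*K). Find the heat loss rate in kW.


Temperature difference dT = 20 - 10 = 10 K
Heat loss (W) = U * A * dT = 19.6 * 1148 * 10 = 225008 W
Convert to kW: 225008 / 1000 = 225.008 kW

225.008 kW


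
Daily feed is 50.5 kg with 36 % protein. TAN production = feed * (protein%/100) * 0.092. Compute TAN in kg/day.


Protein in feed = 50.5 * 36/100 = 18.18 kg/day
TAN = protein * 0.092 = 18.18 * 0.092 = 1.67256 kg/day

1.67256 kg/day


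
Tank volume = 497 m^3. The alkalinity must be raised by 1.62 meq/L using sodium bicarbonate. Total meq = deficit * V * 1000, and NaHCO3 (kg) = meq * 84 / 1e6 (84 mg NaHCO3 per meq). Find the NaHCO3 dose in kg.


Tank volume in L = 497 m^3 * 1000 = 497000 L
Total meq required = 1.62 meq/L * 497000 L = 805140 meq
NaHCO3 mass = 805140 meq * 84 mg/meq / 1e6 = 67.6318 kg

67.6318 kg


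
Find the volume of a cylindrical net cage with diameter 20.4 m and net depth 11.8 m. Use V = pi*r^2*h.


r = d/2 = 20.4/2 = 10.2 m
Base area = pi*r^2 = pi*10.2^2 = 326.8513 m^2
Volume = 326.8513 * 11.8 = 3856.85 m^3

3856.85 m^3


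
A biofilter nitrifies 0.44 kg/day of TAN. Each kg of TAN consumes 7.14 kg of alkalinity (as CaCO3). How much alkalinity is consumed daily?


Alkalinity factor: 7.14 kg CaCO3 consumed per kg TAN nitrified
alk = 0.44 kg TAN * 7.14 = 3.1416 kg CaCO3/day

3.1416 kg CaCO3/day


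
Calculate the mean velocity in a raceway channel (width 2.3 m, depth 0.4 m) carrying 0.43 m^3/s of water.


Cross-sectional area = W * d = 2.3 * 0.4 = 0.92 m^2
Velocity = Q / A = 0.43 / 0.92 = 0.467391 m/s

0.467391 m/s


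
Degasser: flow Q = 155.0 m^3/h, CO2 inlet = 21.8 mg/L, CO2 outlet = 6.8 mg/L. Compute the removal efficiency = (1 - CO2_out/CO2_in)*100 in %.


CO2_out / CO2_in = 6.8 / 21.8 = 0.31192661
Fraction remaining = 0.31192661
efficiency = (1 - 0.31192661) * 100 = 68.8073 %

68.8073 %


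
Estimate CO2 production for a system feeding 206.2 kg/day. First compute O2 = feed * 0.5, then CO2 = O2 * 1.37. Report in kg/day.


O2 = 206.2 * 0.5 = 103.1
CO2 = 103.1 * 1.37 = 141.247

141.247 kg/day


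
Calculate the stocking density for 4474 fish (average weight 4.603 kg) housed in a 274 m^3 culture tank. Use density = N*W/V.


Total biomass = 4474 fish * 4.603 kg = 20593.822 kg
Density = total biomass / volume = 20593.822 / 274 = 75.1599 kg/m^3

75.1599 kg/m^3


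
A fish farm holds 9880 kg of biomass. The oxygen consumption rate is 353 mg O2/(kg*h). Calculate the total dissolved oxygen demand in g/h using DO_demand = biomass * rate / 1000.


Total O2 consumption (mg/h) = 9880 kg * 353 mg/(kg*h) = 3487640 mg/h
Convert to g/h: 3487640 / 1000 = 3487.64 g/h

3487.64 g/h


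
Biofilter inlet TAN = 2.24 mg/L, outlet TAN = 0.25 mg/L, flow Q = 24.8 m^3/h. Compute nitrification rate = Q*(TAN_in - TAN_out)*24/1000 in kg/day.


Concentration drop: TAN_in - TAN_out = 2.24 - 0.25 = 1.99 mg/L
Hourly TAN removed = Q * dTAN = 24.8 m^3/h * 1.99 mg/L = 49.352 g/h  (m^3/h * mg/L = g/h)
Daily TAN removed = 49.352 * 24 = 1184.448 g/day
Convert to kg/day: 1184.448 / 1000 = 1.184448 kg/day

1.184448 kg/day


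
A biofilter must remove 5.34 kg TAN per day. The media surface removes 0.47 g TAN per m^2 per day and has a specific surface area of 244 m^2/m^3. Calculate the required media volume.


A = 5.34*1000 / 0.47 = 11361.702 m^2
V = 11361.702 / 244 = 46.5644

46.5644 m^3


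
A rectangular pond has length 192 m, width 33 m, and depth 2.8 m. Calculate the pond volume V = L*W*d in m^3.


Base area = L * W = 192 * 33 = 6336 m^2
Volume = area * depth = 6336 * 2.8 = 17740.8 m^3

17740.8 m^3


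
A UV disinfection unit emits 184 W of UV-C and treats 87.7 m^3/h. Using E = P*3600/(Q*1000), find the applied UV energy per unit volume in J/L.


Energy delivered per hour = 184 W * 3600 s = 662400 J/h
Volume treated per hour = 87.7 m^3/h * 1000 = 87700 L/h
dose = 662400 / 87700 = 7.55302 J/L

7.55302 J/L


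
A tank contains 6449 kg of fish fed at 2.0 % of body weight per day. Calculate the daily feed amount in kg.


Feeding rate fraction = 2.0% / 100 = 0.02
Daily feed = 6449 kg * 0.02 = 128.98 kg/day

128.98 kg/day


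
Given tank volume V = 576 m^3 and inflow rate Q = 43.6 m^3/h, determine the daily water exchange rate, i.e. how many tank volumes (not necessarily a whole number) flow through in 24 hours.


Daily flow volume = 43.6 m^3/h * 24 h = 1046.4 m^3/day
Exchanges = daily flow / tank volume = 1046.4 / 576 = 1.81667 exchanges/day

1.81667 exchanges/day


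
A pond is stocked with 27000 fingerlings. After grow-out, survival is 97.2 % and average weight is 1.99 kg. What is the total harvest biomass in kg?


Survivors = 27000 * 97.2/100 = 26244 fish
Harvest biomass = survivors * W_f = 26244 * 1.99 = 52225.56 kg

52225.56 kg


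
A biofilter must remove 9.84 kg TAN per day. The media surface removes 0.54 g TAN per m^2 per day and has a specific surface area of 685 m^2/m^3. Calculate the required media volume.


A = 9.84*1000 / 0.54 = 18222.222 m^2
V = 18222.222 / 685 = 26.6018

26.6018 m^3


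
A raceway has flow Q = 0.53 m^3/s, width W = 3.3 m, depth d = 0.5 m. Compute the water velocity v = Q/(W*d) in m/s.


Cross-sectional area = W * d = 3.3 * 0.5 = 1.65 m^2
Velocity = Q / A = 0.53 / 1.65 = 0.321212 m/s

0.321212 m/s


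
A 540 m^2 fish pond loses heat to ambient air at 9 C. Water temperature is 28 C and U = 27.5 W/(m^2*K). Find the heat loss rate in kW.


Temperature difference dT = 28 - 9 = 19 K
Heat loss (W) = U * A * dT = 27.5 * 540 * 19 = 282150 W
Convert to kW: 282150 / 1000 = 282.15 kW

282.15 kW


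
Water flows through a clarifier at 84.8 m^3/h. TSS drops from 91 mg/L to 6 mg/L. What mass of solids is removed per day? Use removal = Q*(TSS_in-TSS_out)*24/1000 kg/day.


Concentration drop: TSS_in - TSS_out = 91 - 6 = 85 mg/L
Hourly solids removed = Q * dTSS = 84.8 m^3/h * 85 mg/L = 7208 g/h  (m^3/h * mg/L = g/h)
Daily solids removed = 7208 * 24 = 172992 g/day
Convert g to kg: 172992 / 1000 = 172.992 kg/day

172.992 kg/day


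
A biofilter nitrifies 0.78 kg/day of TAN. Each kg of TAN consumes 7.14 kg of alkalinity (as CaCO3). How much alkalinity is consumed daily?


Alkalinity factor: 7.14 kg CaCO3 consumed per kg TAN nitrified
alk = 0.78 kg TAN * 7.14 = 5.5692 kg CaCO3/day

5.5692 kg CaCO3/day


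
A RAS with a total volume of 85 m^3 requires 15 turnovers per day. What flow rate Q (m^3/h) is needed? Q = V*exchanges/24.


Daily recirculation volume = 85 m^3 * 15 = 1275 m^3/day
Flow rate Q = daily volume / 24 h = 1275 / 24 = 53.125 m^3/h

53.125 m^3/h


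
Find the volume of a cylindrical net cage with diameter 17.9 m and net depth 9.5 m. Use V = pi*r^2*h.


r = d/2 = 17.9/2 = 8.95 m
Base area = pi*r^2 = pi*8.95^2 = 251.64943 m^2
Volume = 251.64943 * 9.5 = 2390.67 m^3

2390.67 m^3


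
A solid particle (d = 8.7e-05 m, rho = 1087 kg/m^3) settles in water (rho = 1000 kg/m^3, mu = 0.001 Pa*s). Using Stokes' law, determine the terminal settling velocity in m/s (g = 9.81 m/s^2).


Density difference: rho_p - rho_f = 1087 - 1000 = 87 kg/m^3
d^2 = (8.7e-05)^2 = 7.569e-09 m^2
Numerator = (rho_p - rho_f) * g * d^2 = 87 * 9.81 * 7.569e-09 = 6.4599144e-06
Denominator = 18 * mu = 18 * 0.001 = 0.018
v_s = 6.4599144e-06 / 0.018 = 3.58884e-04 m/s
Check: Re = rho_f * v_s * d / mu = 1000 * 3.58884e-04 * 8.7e-05 / 0.001 = 0.0312 < 1, so Stokes' law applies.

3.58884e-04 m/s


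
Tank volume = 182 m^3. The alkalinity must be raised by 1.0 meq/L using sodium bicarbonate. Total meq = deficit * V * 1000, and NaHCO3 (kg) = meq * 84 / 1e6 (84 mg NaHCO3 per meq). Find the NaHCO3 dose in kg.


Tank volume in L = 182 m^3 * 1000 = 182000 L
Total meq required = 1.0 meq/L * 182000 L = 182000 meq
NaHCO3 mass = 182000 meq * 84 mg/meq / 1e6 = 15.288 kg

15.288 kg


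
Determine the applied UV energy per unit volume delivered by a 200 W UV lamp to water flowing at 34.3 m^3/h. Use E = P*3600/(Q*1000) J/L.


Energy delivered per hour = 200 W * 3600 s = 720000 J/h
Volume treated per hour = 34.3 m^3/h * 1000 = 34300 L/h
dose = 720000 / 34300 = 20.9913 J/L

20.9913 J/L


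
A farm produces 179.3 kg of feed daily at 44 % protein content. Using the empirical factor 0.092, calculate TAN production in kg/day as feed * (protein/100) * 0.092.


Protein in feed = 179.3 * 44/100 = 78.892 kg/day
TAN = protein * 0.092 = 78.892 * 0.092 = 7.258064 kg/day

7.258064 kg/day


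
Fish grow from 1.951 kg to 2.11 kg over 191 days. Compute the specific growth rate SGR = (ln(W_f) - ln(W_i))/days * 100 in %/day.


ln(W_f) = ln(2.11) = 0.74668795
ln(W_i) = ln(1.951) = 0.66834206
ln(W_f) - ln(W_i) = 0.74668795 - 0.66834206 = 0.07834589
SGR = 0.07834589 / 191 * 100 = 0.0410188 %/day

0.0410188 %/day


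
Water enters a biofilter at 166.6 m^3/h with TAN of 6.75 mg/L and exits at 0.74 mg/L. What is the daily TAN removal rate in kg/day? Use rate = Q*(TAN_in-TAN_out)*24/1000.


Concentration drop: TAN_in - TAN_out = 6.75 - 0.74 = 6.01 mg/L
Hourly TAN removed = Q * dTAN = 166.6 m^3/h * 6.01 mg/L = 1001.266 g/h  (m^3/h * mg/L = g/h)
Daily TAN removed = 1001.266 * 24 = 24030.384 g/day
Convert to kg/day: 24030.384 / 1000 = 24.030384 kg/day

24.030384 kg/day


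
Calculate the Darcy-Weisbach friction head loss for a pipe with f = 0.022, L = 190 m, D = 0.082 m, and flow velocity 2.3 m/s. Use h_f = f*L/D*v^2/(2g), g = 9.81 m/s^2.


v^2 = 2.3^2 = 5.29 m^2/s^2
L/D = 190/0.082 = 2317.0732
h_f = f*(L/D)*v^2/(2g) = 0.022 * 2317.0732 * 5.29 / 19.62 = 13.7442 m

13.7442 m


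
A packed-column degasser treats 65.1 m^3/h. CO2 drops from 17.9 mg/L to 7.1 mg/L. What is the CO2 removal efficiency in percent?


CO2_out / CO2_in = 7.1 / 17.9 = 0.39664804
Fraction remaining = 0.39664804
efficiency = (1 - 0.39664804) * 100 = 60.3352 %

60.3352 %


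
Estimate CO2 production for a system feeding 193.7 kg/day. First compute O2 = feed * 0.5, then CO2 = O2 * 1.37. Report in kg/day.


O2 = 193.7 * 0.5 = 96.85
CO2 = 96.85 * 1.37 = 132.6845

132.6845 kg/day


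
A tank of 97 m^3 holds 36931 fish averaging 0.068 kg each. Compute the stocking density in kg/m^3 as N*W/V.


Total biomass = 36931 fish * 0.068 kg = 2511.308 kg
Density = total biomass / volume = 2511.308 / 97 = 25.8898 kg/m^3

25.8898 kg/m^3


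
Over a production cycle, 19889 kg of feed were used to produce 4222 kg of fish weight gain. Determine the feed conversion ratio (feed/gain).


FCR = feed consumed / weight gained
FCR = 19889 kg / 4222 kg = 4.7108

4.7108


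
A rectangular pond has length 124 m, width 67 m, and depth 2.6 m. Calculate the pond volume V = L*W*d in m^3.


Base area = L * W = 124 * 67 = 8308 m^2
Volume = area * depth = 8308 * 2.6 = 21600.8 m^3

21600.8 m^3


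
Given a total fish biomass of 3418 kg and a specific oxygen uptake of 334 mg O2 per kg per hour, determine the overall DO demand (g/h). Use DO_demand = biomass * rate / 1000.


Total O2 consumption (mg/h) = 3418 kg * 334 mg/(kg*h) = 1141612 mg/h
Convert to g/h: 1141612 / 1000 = 1141.612 g/h

1141.612 g/h


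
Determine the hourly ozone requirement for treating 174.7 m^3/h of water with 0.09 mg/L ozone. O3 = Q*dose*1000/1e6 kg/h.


O3 demand (mg/h) = Q * dose * 1000 = 174.7 * 0.09 * 1000 = 15723 mg/h
Convert mg to kg: 15723 / 1e6 = 0.015723 kg/h

0.015723 kg/h


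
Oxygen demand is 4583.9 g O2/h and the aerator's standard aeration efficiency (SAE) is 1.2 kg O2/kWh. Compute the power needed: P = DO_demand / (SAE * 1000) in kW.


SAE in g O2/kWh = 1.2 * 1000 = 1200 g/kWh
P = DO_demand / SAE_g = 4583.9 / 1200 = 3.81992 kW

3.81992 kW


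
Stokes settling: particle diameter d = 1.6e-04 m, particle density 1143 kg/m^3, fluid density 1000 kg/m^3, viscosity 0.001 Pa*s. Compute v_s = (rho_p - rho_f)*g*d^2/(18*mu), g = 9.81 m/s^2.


Density difference: rho_p - rho_f = 1143 - 1000 = 143 kg/m^3
d^2 = (1.6e-04)^2 = 2.56e-08 m^2
Numerator = (rho_p - rho_f) * g * d^2 = 143 * 9.81 * 2.56e-08 = 3.5912448e-05
Denominator = 18 * mu = 18 * 0.001 = 0.018
v_s = 3.5912448e-05 / 0.018 = 0.00199514 m/s
Check: Re = rho_f * v_s * d / mu = 1000 * 0.00199514 * 1.6e-04 / 0.001 = 0.319 < 1, so Stokes' law applies.

0.00199514 m/s


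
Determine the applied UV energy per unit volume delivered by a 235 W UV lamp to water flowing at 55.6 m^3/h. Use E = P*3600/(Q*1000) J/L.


Energy delivered per hour = 235 W * 3600 s = 846000 J/h
Volume treated per hour = 55.6 m^3/h * 1000 = 55600 L/h
dose = 846000 / 55600 = 15.2158 J/L

15.2158 J/L


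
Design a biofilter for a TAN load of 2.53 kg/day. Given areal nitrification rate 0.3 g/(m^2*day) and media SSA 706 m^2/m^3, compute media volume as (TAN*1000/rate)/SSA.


A = 2.53*1000 / 0.3 = 8433.3333 m^2
V = 8433.3333 / 706 = 11.9452

11.9452 m^3


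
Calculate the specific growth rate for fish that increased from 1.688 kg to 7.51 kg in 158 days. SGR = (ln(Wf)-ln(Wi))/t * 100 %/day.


ln(W_f) = ln(7.51) = 2.0162355
ln(W_i) = ln(1.688) = 0.5235444
ln(W_f) - ln(W_i) = 2.0162355 - 0.5235444 = 1.4926911
SGR = 1.4926911 / 158 * 100 = 0.944741 %/day

0.944741 %/day


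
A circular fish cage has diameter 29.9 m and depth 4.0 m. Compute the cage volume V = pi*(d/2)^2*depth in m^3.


r = d/2 = 29.9/2 = 14.95 m
Base area = pi*r^2 = pi*14.95^2 = 702.15381 m^2
Volume = 702.15381 * 4.0 = 2808.62 m^3

2808.62 m^3


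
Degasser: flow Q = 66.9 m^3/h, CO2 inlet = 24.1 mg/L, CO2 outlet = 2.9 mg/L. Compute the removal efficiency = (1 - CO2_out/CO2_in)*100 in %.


CO2_out / CO2_in = 2.9 / 24.1 = 0.12033195
Fraction remaining = 0.12033195
efficiency = (1 - 0.12033195) * 100 = 87.9668 %

87.9668 %


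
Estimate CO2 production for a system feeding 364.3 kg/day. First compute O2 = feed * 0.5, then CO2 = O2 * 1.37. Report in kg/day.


O2 = 364.3 * 0.5 = 182.15
CO2 = 182.15 * 1.37 = 249.5455

249.5455 kg/day


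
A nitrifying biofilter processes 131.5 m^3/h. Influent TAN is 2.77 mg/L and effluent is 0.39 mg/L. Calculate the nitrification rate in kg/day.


Concentration drop: TAN_in - TAN_out = 2.77 - 0.39 = 2.38 mg/L
Hourly TAN removed = Q * dTAN = 131.5 m^3/h * 2.38 mg/L = 312.97 g/h  (m^3/h * mg/L = g/h)
Daily TAN removed = 312.97 * 24 = 7511.28 g/day
Convert to kg/day: 7511.28 / 1000 = 7.51128 kg/day

7.51128 kg/day


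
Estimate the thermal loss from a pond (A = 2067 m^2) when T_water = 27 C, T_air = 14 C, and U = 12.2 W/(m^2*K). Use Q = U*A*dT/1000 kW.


Temperature difference dT = 27 - 14 = 13 K
Heat loss (W) = U * A * dT = 12.2 * 2067 * 13 = 327826.2 W
Convert to kW: 327826.2 / 1000 = 327.8262 kW

327.8262 kW


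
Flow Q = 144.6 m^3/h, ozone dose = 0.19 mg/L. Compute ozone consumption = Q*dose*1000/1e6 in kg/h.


O3 demand (mg/h) = Q * dose * 1000 = 144.6 * 0.19 * 1000 = 27474 mg/h
Convert mg to kg: 27474 / 1e6 = 0.027474 kg/h

0.027474 kg/h


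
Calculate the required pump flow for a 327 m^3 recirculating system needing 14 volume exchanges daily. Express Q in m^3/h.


Daily recirculation volume = 327 m^3 * 14 = 4578 m^3/day
Flow rate Q = daily volume / 24 h = 4578 / 24 = 190.75 m^3/h

190.75 m^3/h


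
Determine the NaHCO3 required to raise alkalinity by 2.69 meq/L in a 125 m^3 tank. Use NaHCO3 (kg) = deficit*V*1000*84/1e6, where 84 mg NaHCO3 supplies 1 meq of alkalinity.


Tank volume in L = 125 m^3 * 1000 = 125000 L
Total meq required = 2.69 meq/L * 125000 L = 336250 meq
NaHCO3 mass = 336250 meq * 84 mg/meq / 1e6 = 28.245 kg

28.245 kg


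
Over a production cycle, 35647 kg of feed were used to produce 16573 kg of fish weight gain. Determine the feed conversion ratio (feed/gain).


FCR = feed consumed / weight gained
FCR = 35647 kg / 16573 kg = 2.15091

2.15091


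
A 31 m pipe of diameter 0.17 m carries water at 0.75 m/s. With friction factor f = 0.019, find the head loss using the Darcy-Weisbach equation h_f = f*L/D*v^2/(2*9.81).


v^2 = 0.75^2 = 0.5625 m^2/s^2
L/D = 31/0.17 = 182.35294
h_f = f*(L/D)*v^2/(2g) = 0.019 * 182.35294 * 0.5625 / 19.62 = 0.0993322 m

0.0993322 m


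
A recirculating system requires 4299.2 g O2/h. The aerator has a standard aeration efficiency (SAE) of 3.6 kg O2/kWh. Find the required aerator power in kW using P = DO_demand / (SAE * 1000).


SAE in g O2/kWh = 3.6 * 1000 = 3600 g/kWh
P = DO_demand / SAE_g = 4299.2 / 3600 = 1.19422 kW

1.19422 kW


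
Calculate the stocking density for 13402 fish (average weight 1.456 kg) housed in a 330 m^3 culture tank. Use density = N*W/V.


Total biomass = 13402 fish * 1.456 kg = 19513.312 kg
Density = total biomass / volume = 19513.312 / 330 = 59.1312 kg/m^3

59.1312 kg/m^3


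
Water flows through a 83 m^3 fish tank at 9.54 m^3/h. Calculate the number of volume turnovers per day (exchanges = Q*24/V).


Daily flow volume = 9.54 m^3/h * 24 h = 228.96 m^3/day
Exchanges = daily flow / tank volume = 228.96 / 83 = 2.75855 exchanges/day

2.75855 exchanges/day


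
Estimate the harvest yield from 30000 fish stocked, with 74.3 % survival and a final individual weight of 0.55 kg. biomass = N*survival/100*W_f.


Survivors = 30000 * 74.3/100 = 22290 fish
Harvest biomass = survivors * W_f = 22290 * 0.55 = 12259.5 kg

12259.5 kg


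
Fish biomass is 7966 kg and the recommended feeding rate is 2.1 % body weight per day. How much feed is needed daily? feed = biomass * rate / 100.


Feeding rate fraction = 2.1% / 100 = 0.021
Daily feed = 7966 kg * 0.021 = 167.286 kg/day

167.286 kg/day


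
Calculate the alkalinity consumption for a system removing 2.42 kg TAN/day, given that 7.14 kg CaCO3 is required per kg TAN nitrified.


Alkalinity factor: 7.14 kg CaCO3 consumed per kg TAN nitrified
alk = 2.42 kg TAN * 7.14 = 17.2788 kg CaCO3/day

17.2788 kg CaCO3/day


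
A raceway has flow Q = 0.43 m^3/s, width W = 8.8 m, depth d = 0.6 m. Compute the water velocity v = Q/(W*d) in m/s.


Cross-sectional area = W * d = 8.8 * 0.6 = 5.28 m^2
Velocity = Q / A = 0.43 / 5.28 = 0.0814394 m/s

0.0814394 m/s


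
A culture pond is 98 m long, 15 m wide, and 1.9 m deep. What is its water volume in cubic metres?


Base area = L * W = 98 * 15 = 1470 m^2
Volume = area * depth = 1470 * 1.9 = 2793 m^3

2793 m^3


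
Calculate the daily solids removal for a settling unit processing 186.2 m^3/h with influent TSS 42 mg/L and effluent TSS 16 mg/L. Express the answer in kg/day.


Concentration drop: TSS_in - TSS_out = 42 - 16 = 26 mg/L
Hourly solids removed = Q * dTSS = 186.2 m^3/h * 26 mg/L = 4841.2 g/h  (m^3/h * mg/L = g/h)
Daily solids removed = 4841.2 * 24 = 116188.8 g/day
Convert g to kg: 116188.8 / 1000 = 116.1888 kg/day

116.1888 kg/day


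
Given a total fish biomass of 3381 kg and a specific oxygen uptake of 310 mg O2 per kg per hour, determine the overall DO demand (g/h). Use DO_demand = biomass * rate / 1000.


Total O2 consumption (mg/h) = 3381 kg * 310 mg/(kg*h) = 1048110 mg/h
Convert to g/h: 1048110 / 1000 = 1048.11 g/h

1048.11 g/h


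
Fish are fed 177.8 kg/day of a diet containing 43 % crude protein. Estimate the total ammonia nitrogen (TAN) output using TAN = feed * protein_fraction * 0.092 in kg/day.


Protein in feed = 177.8 * 43/100 = 76.454 kg/day
TAN = protein * 0.092 = 76.454 * 0.092 = 7.033768 kg/day

7.033768 kg/day


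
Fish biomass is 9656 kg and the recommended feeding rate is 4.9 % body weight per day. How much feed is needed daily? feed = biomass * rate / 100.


Feeding rate fraction = 4.9% / 100 = 0.049
Daily feed = 9656 kg * 0.049 = 473.144 kg/day

473.144 kg/day


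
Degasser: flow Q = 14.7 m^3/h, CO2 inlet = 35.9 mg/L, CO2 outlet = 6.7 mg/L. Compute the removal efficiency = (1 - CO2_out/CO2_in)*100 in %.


CO2_out / CO2_in = 6.7 / 35.9 = 0.18662953
Fraction remaining = 0.18662953
efficiency = (1 - 0.18662953) * 100 = 81.337 %

81.337 %


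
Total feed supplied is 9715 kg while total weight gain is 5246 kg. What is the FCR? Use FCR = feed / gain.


FCR = feed consumed / weight gained
FCR = 9715 kg / 5246 kg = 1.85189

1.85189


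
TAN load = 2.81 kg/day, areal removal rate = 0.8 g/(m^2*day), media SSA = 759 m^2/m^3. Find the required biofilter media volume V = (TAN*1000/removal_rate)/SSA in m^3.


A = 2.81*1000 / 0.8 = 3512.5 m^2
V = 3512.5 / 759 = 4.6278

4.6278 m^3


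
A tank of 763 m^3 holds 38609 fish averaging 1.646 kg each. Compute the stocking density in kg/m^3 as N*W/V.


Total biomass = 38609 fish * 1.646 kg = 63550.414 kg
Density = total biomass / volume = 63550.414 / 763 = 83.2902 kg/m^3

83.2902 kg/m^3


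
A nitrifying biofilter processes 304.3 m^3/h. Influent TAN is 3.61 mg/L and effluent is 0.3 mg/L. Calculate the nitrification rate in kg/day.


Concentration drop: TAN_in - TAN_out = 3.61 - 0.3 = 3.31 mg/L
Hourly TAN removed = Q * dTAN = 304.3 m^3/h * 3.31 mg/L = 1007.233 g/h  (m^3/h * mg/L = g/h)
Daily TAN removed = 1007.233 * 24 = 24173.592 g/day
Convert to kg/day: 24173.592 / 1000 = 24.173592 kg/day

24.173592 kg/day


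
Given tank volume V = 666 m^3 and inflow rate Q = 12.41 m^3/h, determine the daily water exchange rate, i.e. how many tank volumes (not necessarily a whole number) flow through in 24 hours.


Daily flow volume = 12.41 m^3/h * 24 h = 297.84 m^3/day
Exchanges = daily flow / tank volume = 297.84 / 666 = 0.447207 exchanges/day

0.447207 exchanges/day


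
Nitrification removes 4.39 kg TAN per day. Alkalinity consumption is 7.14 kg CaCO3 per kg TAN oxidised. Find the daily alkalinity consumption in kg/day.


Alkalinity factor: 7.14 kg CaCO3 consumed per kg TAN nitrified
alk = 4.39 kg TAN * 7.14 = 31.3446 kg CaCO3/day

31.3446 kg CaCO3/day


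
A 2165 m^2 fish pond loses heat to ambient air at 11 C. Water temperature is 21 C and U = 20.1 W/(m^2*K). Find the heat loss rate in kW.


Temperature difference dT = 21 - 11 = 10 K
Heat loss (W) = U * A * dT = 20.1 * 2165 * 10 = 435165 W
Convert to kW: 435165 / 1000 = 435.165 kW

435.165 kW


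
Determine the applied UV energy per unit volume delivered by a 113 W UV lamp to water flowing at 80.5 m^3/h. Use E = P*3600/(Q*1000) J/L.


Energy delivered per hour = 113 W * 3600 s = 406800 J/h
Volume treated per hour = 80.5 m^3/h * 1000 = 80500 L/h
dose = 406800 / 80500 = 5.05342 J/L

5.05342 J/L


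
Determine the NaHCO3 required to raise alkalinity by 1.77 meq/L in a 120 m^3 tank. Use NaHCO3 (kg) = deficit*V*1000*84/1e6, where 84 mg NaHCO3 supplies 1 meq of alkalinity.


Tank volume in L = 120 m^3 * 1000 = 120000 L
Total meq required = 1.77 meq/L * 120000 L = 212400 meq
NaHCO3 mass = 212400 meq * 84 mg/meq / 1e6 = 17.8416 kg

17.8416 kg


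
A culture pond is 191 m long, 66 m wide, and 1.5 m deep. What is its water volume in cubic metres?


Base area = L * W = 191 * 66 = 12606 m^2
Volume = area * depth = 12606 * 1.5 = 18909 m^3

18909 m^3


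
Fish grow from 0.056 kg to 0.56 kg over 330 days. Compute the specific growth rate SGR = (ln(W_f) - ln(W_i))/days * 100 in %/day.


ln(W_f) = ln(0.56) = -0.5798185
ln(W_i) = ln(0.056) = -2.8824036
ln(W_f) - ln(W_i) = -0.5798185 - -2.8824036 = 2.3025851
SGR = 2.3025851 / 330 * 100 = 0.697753 %/day

0.697753 %/day


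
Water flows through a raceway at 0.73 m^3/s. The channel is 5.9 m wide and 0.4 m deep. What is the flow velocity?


Cross-sectional area = W * d = 5.9 * 0.4 = 2.36 m^2
Velocity = Q / A = 0.73 / 2.36 = 0.309322 m/s

0.309322 m/s


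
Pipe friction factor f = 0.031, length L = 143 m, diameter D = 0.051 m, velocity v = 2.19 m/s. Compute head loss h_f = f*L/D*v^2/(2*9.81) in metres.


v^2 = 2.19^2 = 4.7961 m^2/s^2
L/D = 143/0.051 = 2803.9216
h_f = f*(L/D)*v^2/(2g) = 0.031 * 2803.9216 * 4.7961 / 19.62 = 21.2479 m

21.2479 m


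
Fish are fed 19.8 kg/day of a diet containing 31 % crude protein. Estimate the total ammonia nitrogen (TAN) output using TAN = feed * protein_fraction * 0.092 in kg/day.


Protein in feed = 19.8 * 31/100 = 6.138 kg/day
TAN = protein * 0.092 = 6.138 * 0.092 = 0.564696 kg/day

0.564696 kg/day


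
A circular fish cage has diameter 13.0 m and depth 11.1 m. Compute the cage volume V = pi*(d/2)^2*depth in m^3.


r = d/2 = 13.0/2 = 6.5 m
Base area = pi*r^2 = pi*6.5^2 = 132.73229 m^2
Volume = 132.73229 * 11.1 = 1473.33 m^3

1473.33 m^3


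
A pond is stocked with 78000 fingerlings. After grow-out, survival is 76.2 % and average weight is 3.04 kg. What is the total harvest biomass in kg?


Survivors = 78000 * 76.2/100 = 59436 fish
Harvest biomass = survivors * W_f = 59436 * 3.04 = 180685.44 kg

180685.44 kg


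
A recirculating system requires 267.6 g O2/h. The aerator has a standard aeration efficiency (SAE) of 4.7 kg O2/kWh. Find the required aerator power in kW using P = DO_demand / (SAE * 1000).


SAE in g O2/kWh = 4.7 * 1000 = 4700 g/kWh
P = DO_demand / SAE_g = 267.6 / 4700 = 0.0569362 kW

0.0569362 kW


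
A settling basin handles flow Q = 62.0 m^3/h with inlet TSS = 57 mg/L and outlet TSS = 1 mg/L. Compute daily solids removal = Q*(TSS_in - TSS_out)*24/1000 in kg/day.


Concentration drop: TSS_in - TSS_out = 57 - 1 = 56 mg/L
Hourly solids removed = Q * dTSS = 62.0 m^3/h * 56 mg/L = 3472 g/h  (m^3/h * mg/L = g/h)
Daily solids removed = 3472 * 24 = 83328 g/day
Convert g to kg: 83328 / 1000 = 83.328 kg/day

83.328 kg/day


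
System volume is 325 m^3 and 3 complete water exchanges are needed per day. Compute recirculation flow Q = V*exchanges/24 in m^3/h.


Daily recirculation volume = 325 m^3 * 3 = 975 m^3/day
Flow rate Q = daily volume / 24 h = 975 / 24 = 40.625 m^3/h

40.625 m^3/h


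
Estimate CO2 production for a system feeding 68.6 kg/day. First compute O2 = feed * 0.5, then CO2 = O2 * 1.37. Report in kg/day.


O2 = 68.6 * 0.5 = 34.3
CO2 = 34.3 * 1.37 = 46.991

46.991 kg/day


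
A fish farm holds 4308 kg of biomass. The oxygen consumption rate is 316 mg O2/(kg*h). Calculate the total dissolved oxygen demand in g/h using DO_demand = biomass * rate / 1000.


Total O2 consumption (mg/h) = 4308 kg * 316 mg/(kg*h) = 1361328 mg/h
Convert to g/h: 1361328 / 1000 = 1361.328 g/h

1361.328 g/h


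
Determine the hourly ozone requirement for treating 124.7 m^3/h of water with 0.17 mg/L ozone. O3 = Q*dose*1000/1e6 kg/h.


O3 demand (mg/h) = Q * dose * 1000 = 124.7 * 0.17 * 1000 = 21199 mg/h
Convert mg to kg: 21199 / 1e6 = 0.021199 kg/h

0.021199 kg/h


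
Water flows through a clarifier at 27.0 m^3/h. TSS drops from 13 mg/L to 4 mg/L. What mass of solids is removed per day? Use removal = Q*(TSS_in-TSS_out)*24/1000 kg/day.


Concentration drop: TSS_in - TSS_out = 13 - 4 = 9 mg/L
Hourly solids removed = Q * dTSS = 27.0 m^3/h * 9 mg/L = 243 g/h  (m^3/h * mg/L = g/h)
Daily solids removed = 243 * 24 = 5832 g/day
Convert g to kg: 5832 / 1000 = 5.832 kg/day

5.832 kg/day


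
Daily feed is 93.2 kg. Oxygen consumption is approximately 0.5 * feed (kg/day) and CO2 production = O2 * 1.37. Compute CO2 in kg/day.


O2 = 93.2 * 0.5 = 46.6
CO2 = 46.6 * 1.37 = 63.842

63.842 kg/day


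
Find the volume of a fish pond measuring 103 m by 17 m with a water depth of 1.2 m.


Base area = L * W = 103 * 17 = 1751 m^2
Volume = area * depth = 1751 * 1.2 = 2101.2 m^3

2101.2 m^3


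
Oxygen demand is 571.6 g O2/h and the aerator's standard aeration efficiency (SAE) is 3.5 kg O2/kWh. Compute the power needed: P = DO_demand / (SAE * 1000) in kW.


SAE in g O2/kWh = 3.5 * 1000 = 3500 g/kWh
P = DO_demand / SAE_g = 571.6 / 3500 = 0.163314 kW

0.163314 kW


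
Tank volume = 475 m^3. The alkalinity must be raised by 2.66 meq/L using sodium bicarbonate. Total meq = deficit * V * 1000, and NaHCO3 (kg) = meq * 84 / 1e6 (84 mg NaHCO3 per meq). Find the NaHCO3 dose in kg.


Tank volume in L = 475 m^3 * 1000 = 475000 L
Total meq required = 2.66 meq/L * 475000 L = 1263500 meq
NaHCO3 mass = 1263500 meq * 84 mg/meq / 1e6 = 106.134 kg

106.134 kg


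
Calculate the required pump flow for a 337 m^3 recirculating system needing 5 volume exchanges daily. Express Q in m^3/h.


Daily recirculation volume = 337 m^3 * 5 = 1685 m^3/day
Flow rate Q = daily volume / 24 h = 1685 / 24 = 70.2083 m^3/h

70.2083 m^3/h


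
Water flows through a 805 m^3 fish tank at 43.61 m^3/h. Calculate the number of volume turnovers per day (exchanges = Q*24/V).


Daily flow volume = 43.61 m^3/h * 24 h = 1046.64 m^3/day
Exchanges = daily flow / tank volume = 1046.64 / 805 = 1.30017 exchanges/day

1.30017 exchanges/day


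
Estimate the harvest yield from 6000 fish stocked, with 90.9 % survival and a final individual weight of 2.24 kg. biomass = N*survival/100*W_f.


Survivors = 6000 * 90.9/100 = 5454 fish
Harvest biomass = survivors * W_f = 5454 * 2.24 = 12216.96 kg

12216.96 kg


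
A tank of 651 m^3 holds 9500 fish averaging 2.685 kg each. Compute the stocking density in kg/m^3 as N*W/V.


Total biomass = 9500 fish * 2.685 kg = 25507.5 kg
Density = total biomass / volume = 25507.5 / 651 = 39.182 kg/m^3

39.182 kg/m^3


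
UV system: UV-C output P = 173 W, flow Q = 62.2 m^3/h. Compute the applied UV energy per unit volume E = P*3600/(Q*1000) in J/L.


Energy delivered per hour = 173 W * 3600 s = 622800 J/h
Volume treated per hour = 62.2 m^3/h * 1000 = 62200 L/h
dose = 622800 / 62200 = 10.0129 J/L

10.0129 J/L


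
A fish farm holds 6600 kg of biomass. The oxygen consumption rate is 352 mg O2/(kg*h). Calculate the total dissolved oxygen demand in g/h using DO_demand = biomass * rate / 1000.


Total O2 consumption (mg/h) = 6600 kg * 352 mg/(kg*h) = 2323200 mg/h
Convert to g/h: 2323200 / 1000 = 2323.2 g/h

2323.2 g/h


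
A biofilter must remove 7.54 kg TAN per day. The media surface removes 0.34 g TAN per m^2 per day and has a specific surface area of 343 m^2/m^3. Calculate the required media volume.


A = 7.54*1000 / 0.34 = 22176.471 m^2
V = 22176.471 / 343 = 64.6544

64.6544 m^3


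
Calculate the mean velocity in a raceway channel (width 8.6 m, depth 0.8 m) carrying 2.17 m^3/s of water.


Cross-sectional area = W * d = 8.6 * 0.8 = 6.88 m^2
Velocity = Q / A = 2.17 / 6.88 = 0.315407 m/s

0.315407 m/s


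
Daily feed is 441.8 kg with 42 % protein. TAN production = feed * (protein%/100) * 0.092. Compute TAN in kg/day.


Protein in feed = 441.8 * 42/100 = 185.556 kg/day
TAN = protein * 0.092 = 185.556 * 0.092 = 17.071152 kg/day

17.071152 kg/day


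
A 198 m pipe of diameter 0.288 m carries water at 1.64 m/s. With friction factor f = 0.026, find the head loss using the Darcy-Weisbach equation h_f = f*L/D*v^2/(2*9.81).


v^2 = 1.64^2 = 2.6896 m^2/s^2
L/D = 198/0.288 = 687.5
h_f = f*(L/D)*v^2/(2g) = 0.026 * 687.5 * 2.6896 / 19.62 = 2.45039 m

2.45039 m


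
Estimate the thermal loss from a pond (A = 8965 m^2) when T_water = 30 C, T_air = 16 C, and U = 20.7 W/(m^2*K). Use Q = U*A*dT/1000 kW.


Temperature difference dT = 30 - 16 = 14 K
Heat loss (W) = U * A * dT = 20.7 * 8965 * 14 = 2598057 W
Convert to kW: 2598057 / 1000 = 2598.057 kW

2598.057 kW


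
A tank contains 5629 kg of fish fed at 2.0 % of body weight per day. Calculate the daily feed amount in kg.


Feeding rate fraction = 2.0% / 100 = 0.02
Daily feed = 5629 kg * 0.02 = 112.58 kg/day

112.58 kg/day


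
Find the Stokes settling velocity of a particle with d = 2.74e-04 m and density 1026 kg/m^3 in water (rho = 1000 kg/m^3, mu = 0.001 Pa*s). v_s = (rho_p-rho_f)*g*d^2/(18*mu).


Density difference: rho_p - rho_f = 1026 - 1000 = 26 kg/m^3
d^2 = (2.74e-04)^2 = 7.5076e-08 m^2
Numerator = (rho_p - rho_f) * g * d^2 = 26 * 9.81 * 7.5076e-08 = 1.9148885e-05
Denominator = 18 * mu = 18 * 0.001 = 0.018
v_s = 1.9148885e-05 / 0.018 = 0.00106383 m/s
Check: Re = rho_f * v_s * d / mu = 1000 * 0.00106383 * 2.74e-04 / 0.001 = 0.291 < 1, so Stokes' law applies.

0.00106383 m/s


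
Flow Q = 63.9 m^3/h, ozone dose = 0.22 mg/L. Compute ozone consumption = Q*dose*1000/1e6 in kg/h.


O3 demand (mg/h) = Q * dose * 1000 = 63.9 * 0.22 * 1000 = 14058 mg/h
Convert mg to kg: 14058 / 1e6 = 0.014058 kg/h

0.014058 kg/h


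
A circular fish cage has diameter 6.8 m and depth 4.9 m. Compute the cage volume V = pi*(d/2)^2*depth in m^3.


r = d/2 = 6.8/2 = 3.4 m
Base area = pi*r^2 = pi*3.4^2 = 36.316811 m^2
Volume = 36.316811 * 4.9 = 177.952 m^3

177.952 m^3


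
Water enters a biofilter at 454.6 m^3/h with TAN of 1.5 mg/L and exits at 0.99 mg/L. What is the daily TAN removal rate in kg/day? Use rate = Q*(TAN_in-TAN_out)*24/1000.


Concentration drop: TAN_in - TAN_out = 1.5 - 0.99 = 0.51 mg/L
Hourly TAN removed = Q * dTAN = 454.6 m^3/h * 0.51 mg/L = 231.846 g/h  (m^3/h * mg/L = g/h)
Daily TAN removed = 231.846 * 24 = 5564.304 g/day
Convert to kg/day: 5564.304 / 1000 = 5.564304 kg/day

5.564304 kg/day


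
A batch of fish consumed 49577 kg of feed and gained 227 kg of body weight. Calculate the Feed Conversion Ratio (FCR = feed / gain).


FCR = feed consumed / weight gained
FCR = 49577 kg / 227 kg = 218.401

218.401


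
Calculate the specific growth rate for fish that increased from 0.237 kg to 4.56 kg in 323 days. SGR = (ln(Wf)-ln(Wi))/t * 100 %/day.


ln(W_f) = ln(4.56) = 1.5173226
ln(W_i) = ln(0.237) = -1.4396951
ln(W_f) - ln(W_i) = 1.5173226 - -1.4396951 = 2.9570177
SGR = 2.9570177 / 323 * 100 = 0.915485 %/day

0.915485 %/day


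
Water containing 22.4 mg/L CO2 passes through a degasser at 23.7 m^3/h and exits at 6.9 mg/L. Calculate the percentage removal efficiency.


CO2_out / CO2_in = 6.9 / 22.4 = 0.30803571
Fraction remaining = 0.30803571
efficiency = (1 - 0.30803571) * 100 = 69.1964 %

69.1964 %


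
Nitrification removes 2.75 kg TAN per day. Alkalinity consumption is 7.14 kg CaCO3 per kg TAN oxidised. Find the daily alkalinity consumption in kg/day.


Alkalinity factor: 7.14 kg CaCO3 consumed per kg TAN nitrified
alk = 2.75 kg TAN * 7.14 = 19.635 kg CaCO3/day

19.635 kg CaCO3/day


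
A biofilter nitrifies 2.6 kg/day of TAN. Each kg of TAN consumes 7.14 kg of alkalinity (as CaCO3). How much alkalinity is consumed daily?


Alkalinity factor: 7.14 kg CaCO3 consumed per kg TAN nitrified
alk = 2.6 kg TAN * 7.14 = 18.564 kg CaCO3/day

18.564 kg CaCO3/day


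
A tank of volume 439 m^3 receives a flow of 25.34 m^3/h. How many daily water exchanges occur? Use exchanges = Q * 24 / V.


Daily flow volume = 25.34 m^3/h * 24 h = 608.16 m^3/day
Exchanges = daily flow / tank volume = 608.16 / 439 = 1.38533 exchanges/day

1.38533 exchanges/day
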